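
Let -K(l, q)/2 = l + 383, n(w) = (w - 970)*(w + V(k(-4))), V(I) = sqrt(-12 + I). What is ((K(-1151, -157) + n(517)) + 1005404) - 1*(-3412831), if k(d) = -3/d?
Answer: 4185570 - 1359*I*sqrt(5)/2 ≈ 4.1856e+6 - 1519.4*I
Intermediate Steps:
n(w) = (-970 + w)*(w + 3*I*sqrt(5)/2) (n(w) = (w - 970)*(w + sqrt(-12 - 3/(-4))) = (-970 + w)*(w + sqrt(-12 - 3*(-1/4))) = (-970 + w)*(w + sqrt(-12 + 3/4)) = (-970 + w)*(w + sqrt(-45/4)) = (-970 + w)*(w + 3*I*sqrt(5)/2))
K(l, q) = -766 - 2*l (K(l, q) = -2*(l + 383) = -2*(383 + l) = -766 - 2*l)
((K(-1151, -157) + n(517)) + 1005404) - 1*(-3412831) = (((-766 - 2*(-1151)) + (517**2 - 970*517 - 1455*I*sqrt(5) + (3/2)*I*517*sqrt(5))) + 1005404) - 1*(-3412831) = (((-766 + 2302) + (267289 - 501490 - 1455*I*sqrt(5) + 1551*I*sqrt(5)/2)) + 1005404) + 3412831 = ((1536 + (-234201 - 1359*I*sqrt(5)/2)) + 1005404) + 3412831 = ((-232665 - 1359*I*sqrt(5)/2) + 1005404) + 3412831 = (772739 - 1359*I*sqrt(5)/2) + 3412831 = 4185570 - 1359*I*sqrt(5)/2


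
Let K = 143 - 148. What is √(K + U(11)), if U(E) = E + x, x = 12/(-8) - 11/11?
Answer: √14/2 ≈ 1.8708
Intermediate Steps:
x = -5/2 (x = 12*(-⅛) - 11*1/11 = -3/2 - 1 = -5/2 ≈ -2.5000)
U(E) = -5/2 + E (U(E) = E - 5/2 = -5/2 + E)
K = -5
√(K + U(11)) = √(-5 + (-5/2 + 11)) = √(-5 + 17/2) = √(7/2) = √14/2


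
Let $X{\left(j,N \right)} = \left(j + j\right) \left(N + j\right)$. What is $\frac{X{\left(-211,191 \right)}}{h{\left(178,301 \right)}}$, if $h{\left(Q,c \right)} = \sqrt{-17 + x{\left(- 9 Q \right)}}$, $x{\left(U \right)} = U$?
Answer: $- \frac{8440 i \sqrt{1619}}{1619} \approx - 209.76 i$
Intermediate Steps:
$h{\left(Q,c \right)} = \sqrt{-17 - 9 Q}$
$X{\left(j,N \right)} = 2 j \left(N + j\right)$
$\frac{X{\left(-211,191 \right)}}{h{\left(178,301 \right)}} = \frac{2 \left(-211\right) \left(191 - 211\right)}{\sqrt{-17 - 1602}} = \frac{2 \left(-211\right) \left(-20\right)}{\sqrt{-17 - 1602}} = \frac{8440}{\sqrt{-1619}} = \frac{8440}{i \sqrt{1619}} = 8440 \left(- \frac{i \sqrt{1619}}{1619}\right) = - \frac{8440 i \sqrt{1619}}{1619}$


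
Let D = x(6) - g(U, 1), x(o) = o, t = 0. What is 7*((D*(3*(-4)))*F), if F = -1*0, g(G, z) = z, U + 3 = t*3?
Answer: 0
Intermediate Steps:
U = -3 (U = -3 + 0*3 = -3 + 0 = -3)
F = 0
D = 5 (D = 6 - 1*1 = 6 - 1 = 5)
7*((D*(3*(-4)))*F) = 7*((5*(3*(-4)))*0) = 7*((5*(-12))*0) = 7*(-60*0) = 7*0 = 0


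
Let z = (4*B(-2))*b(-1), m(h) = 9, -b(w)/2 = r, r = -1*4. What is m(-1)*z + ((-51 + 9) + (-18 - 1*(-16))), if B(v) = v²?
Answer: 1108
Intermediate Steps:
r = -4
b(w) = 8 (b(w) = -2*(-4) = 8)
z = 128 (z = (4*(-2)²)*8 = (4*4)*8 = 16*8 = 128)
m(-1)*z + ((-51 + 9) + (-18 - 1*(-16))) = 9*128 + ((-51 + 9) + (-18 - 1*(-16))) = 1152 + (-42 + (-18 + 16)) = 1152 + (-42 - 2) = 1152 - 44 = 1108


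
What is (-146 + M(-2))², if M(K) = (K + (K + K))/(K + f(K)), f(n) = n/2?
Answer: 20736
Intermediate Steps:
f(n) = n/2 (f(n) = n*(½) = n/2)
M(K) = 2 (M(K) = (K + (K + K))/(K + K/2) = (K + 2*K)/((3*K/2)) = (3*K)*(2/(3*K)) = 2)
(-146 + M(-2))² = (-146 + 2)² = (-144)² = 20736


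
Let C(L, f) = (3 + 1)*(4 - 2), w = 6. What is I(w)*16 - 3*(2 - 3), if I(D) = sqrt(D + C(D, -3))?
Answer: 3 + 16*sqrt(14) ≈ 62.867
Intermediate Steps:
C(L, f) = 8 (C(L, f) = 4*2 = 8)
I(D) = sqrt(8 + D) (I(D) = sqrt(D + 8) = sqrt(8 + D))
I(w)*16 - 3*(2 - 3) = sqrt(8 + 6)*16 - 3*(2 - 3) = sqrt(14)*16 - 3*(-1) = 16*sqrt(14) + 3 = 3 + 16*sqrt(14)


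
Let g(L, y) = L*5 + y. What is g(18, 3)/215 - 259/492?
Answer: -9929/105780 ≈ -0.093865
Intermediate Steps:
g(L, y) = y + 5*L (g(L, y) = 5*L + y = y + 5*L)
g(18, 3)/215 - 259/492 = (3 + 5*18)/215 - 259/492 = (3 + 90)*(1/215) - 259*1/492 = 93*(1/215) - 259/492 = 93/215 - 259/492 = -9929/105780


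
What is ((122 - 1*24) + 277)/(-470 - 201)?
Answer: -375/671 ≈ -0.55887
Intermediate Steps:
((122 - 1*24) + 277)/(-470 - 201) = ((122 - 24) + 277)/(-671) = (98 + 277)*(-1/671) = 375*(-1/671) = -375/671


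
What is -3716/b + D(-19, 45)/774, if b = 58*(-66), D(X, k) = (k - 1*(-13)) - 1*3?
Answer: 257227/246906 ≈ 1.0418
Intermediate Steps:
D(X, k) = 10 + k (D(X, k) = (k + 13) - 3 = (13 + k) - 3 = 10 + k)
b = -3828
-3716/b + D(-19, 45)/774 = -3716/(-3828) + (10 + 45)/774 = -3716*(-1/3828) + 55*(1/774) = 929/957 + 55/774 = 257227/246906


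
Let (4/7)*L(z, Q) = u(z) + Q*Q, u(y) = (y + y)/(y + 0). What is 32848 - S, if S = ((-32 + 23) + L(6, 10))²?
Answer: 16471/4 ≈ 4117.8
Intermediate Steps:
u(y) = 2 (u(y) = (2*y)/y = 2)
L(z, Q) = 7/2 + 7*Q²/4 (L(z, Q) = 7*(2 + Q*Q)/4 = 7*(2 + Q²)/4 = 7/2 + 7*Q²/4)
S = 114921/4 (S = ((-32 + 23) + (7/2 + (7/4)*10²))² = (-9 + (7/2 + (7/4)*100))² = (-9 + (7/2 + 175))² = (-9 + 357/2)² = (339/2)² = 114921/4 ≈ 28730.)
32848 - S = 32848 - 1*114921/4 = 32848 - 114921/4 = 16471/4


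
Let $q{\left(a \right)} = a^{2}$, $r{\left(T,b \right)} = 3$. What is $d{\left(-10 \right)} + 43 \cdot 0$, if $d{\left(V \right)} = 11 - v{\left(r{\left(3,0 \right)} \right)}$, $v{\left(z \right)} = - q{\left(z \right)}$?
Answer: $20$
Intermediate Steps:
$v{\left(z \right)} = - z^{2}$
$d{\left(V \right)} = 20$ ($d{\left(V \right)} = 11 - - 3^{2} = 11 - \left(-1\right) 9 = 11 - -9 = 11 + 9 = 20$)
$d{\left(-10 \right)} + 43 \cdot 0 = 20 + 43 \cdot 0 = 20 + 0 = 20$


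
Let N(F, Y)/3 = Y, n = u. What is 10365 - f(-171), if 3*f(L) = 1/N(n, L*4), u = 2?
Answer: 63806941/6156 ≈ 10365.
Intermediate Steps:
n = 2
N(F, Y) = 3*Y
f(L) = 1/(36*L) (f(L) = 1/(3*((3*(L*4)))) = 1/(3*((3*(4*L)))) = 1/(3*((12*L))) = (1/(12*L))/3 = 1/(36*L))
10365 - f(-171) = 10365 - 1/(36*(-171)) = 10365 - (-1)/(36*171) = 10365 - 1*(-1/6156) = 10365 + 1/6156 = 63806941/6156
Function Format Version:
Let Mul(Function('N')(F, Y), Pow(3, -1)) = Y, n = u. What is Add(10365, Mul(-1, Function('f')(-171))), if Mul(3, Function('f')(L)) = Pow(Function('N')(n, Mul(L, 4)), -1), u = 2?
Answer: Rational(63806941, 6156) ≈ 10365.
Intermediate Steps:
n = 2
Function('N')(F, Y) = Mul(3, Y)
Function('f')(L) = Mul(Rational(1, 36), Pow(L, -1)) (Function('f')(L) = Mul(Rational(1, 3), Pow(Mul(3, Mul(L, 4)), -1)) = Mul(Rational(1, 3), Pow(Mul(3, Mul(4, L)), -1)) = Mul(Rational(1, 3), Pow(Mul(12, L), -1)) = Mul(Rational(1, 3), Mul(Rational(1, 12), Pow(L, -1))) = Mul(Rational(1, 36), Pow(L, -1)))
Add(10365, Mul(-1, Function('f')(-171))) = Add(10365, Mul(-1, Mul(Rational(1, 36), Pow(-171, -1)))) = Add(10365, Mul(-1, Mul(Rational(1, 36), Rational(-1, 171)))) = Add(10365, Mul(-1, Rational(-1, 6156))) = Add(10365, Rational(1, 6156)) = Rational(63806941, 6156)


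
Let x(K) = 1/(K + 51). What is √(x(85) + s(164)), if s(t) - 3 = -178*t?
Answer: I*√134969902/68 ≈ 170.85*I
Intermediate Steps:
s(t) = 3 - 178*t
x(K) = 1/(51 + K)
√(x(85) + s(164)) = √(1/(51 + 85) + (3 - 178*164)) = √(1/136 + (3 - 29192)) = √(1/136 - 29189) = √(-3969703/136) = I*√134969902/68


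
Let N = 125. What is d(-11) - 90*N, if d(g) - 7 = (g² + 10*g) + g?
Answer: -11243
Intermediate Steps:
d(g) = 7 + g² + 11*g (d(g) = 7 + ((g² + 10*g) + g) = 7 + (g² + 11*g) = 7 + g² + 11*g)
d(-11) - 90*N = (7 + (-11)² + 11*(-11)) - 90*125 = (7 + 121 - 121) - 11250 = 7 - 11250 = -11243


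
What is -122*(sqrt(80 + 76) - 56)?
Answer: 6832 - 244*sqrt(39) ≈ 5308.2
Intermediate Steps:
-122*(sqrt(80 + 76) - 56) = -122*(sqrt(156) - 56) = -122*(2*sqrt(39) - 56) = -122*(-56 + 2*sqrt(39)) = 6832 - 244*sqrt(39)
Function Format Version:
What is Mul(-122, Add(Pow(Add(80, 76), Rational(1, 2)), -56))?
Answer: Add(6832, Mul(-244, Pow(39, Rational(1, 2)))) ≈ 5308.2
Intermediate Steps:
Mul(-122, Add(Pow(Add(80, 76), Rational(1, 2)), -56)) = Mul(-122, Add(Pow(156, Rational(1, 2)), -56)) = Mul(-122, Add(Mul(2, Pow(39, Rational(1, 2))), -56)) = Mul(-122, Add(-56, Mul(2, Pow(39, Rational(1, 2))))) = Add(6832, Mul(-244, Pow(39, Rational(1, 2))))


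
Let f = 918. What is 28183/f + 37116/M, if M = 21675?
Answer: 12645863/390150 ≈ 32.413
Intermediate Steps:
28183/f + 37116/M = 28183/918 + 37116/21675 = 28183*(1/918) + 37116*(1/21675) = 28183/918 + 12372/7225 = 12645863/390150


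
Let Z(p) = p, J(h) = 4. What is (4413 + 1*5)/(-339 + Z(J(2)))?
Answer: -4418/335 ≈ -13.188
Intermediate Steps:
(4413 + 1*5)/(-339 + Z(J(2))) = (4413 + 1*5)/(-339 + 4) = (4413 + 5)/(-335) = 4418*(-1/335) = -4418/335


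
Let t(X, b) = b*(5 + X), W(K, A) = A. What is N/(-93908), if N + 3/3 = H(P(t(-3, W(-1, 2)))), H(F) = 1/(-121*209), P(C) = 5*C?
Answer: 12645/1187419706 ≈ 1.0649e-5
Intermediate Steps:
H(F) = -1/25289 (H(F) = -1/121*1/209 = -1/25289)
N = -25290/25289 (N = -1 - 1/25289 = -25290/25289 ≈ -1.0000)
N/(-93908) = -25290/25289/(-93908) = -25290/25289*(-1/93908) = 12645/1187419706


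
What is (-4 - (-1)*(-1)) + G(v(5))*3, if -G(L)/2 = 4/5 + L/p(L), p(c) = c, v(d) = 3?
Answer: -79/5 ≈ -15.800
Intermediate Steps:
G(L) = -18/5 (G(L) = -2*(4/5 + L/L) = -2*(4*(1/5) + 1) = -2*(4/5 + 1) = -2*9/5 = -18/5)
(-4 - (-1)*(-1)) + G(v(5))*3 = (-4 - (-1)*(-1)) - 18/5*3 = (-4 - 1*1) - 54/5 = (-4 - 1) - 54/5 = -5 - 54/5 = -79/5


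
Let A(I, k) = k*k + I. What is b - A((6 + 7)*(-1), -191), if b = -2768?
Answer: -39236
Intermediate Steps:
A(I, k) = I + k² (A(I, k) = k² + I = I + k²)
b - A((6 + 7)*(-1), -191) = -2768 - ((6 + 7)*(-1) + (-191)²) = -2768 - (13*(-1) + 36481) = -2768 - (-13 + 36481) = -2768 - 1*36468 = -2768 - 36468 = -39236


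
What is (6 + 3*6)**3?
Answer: 13824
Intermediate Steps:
(6 + 3*6)**3 = (6 + 18)**3 = 24**3 = 13824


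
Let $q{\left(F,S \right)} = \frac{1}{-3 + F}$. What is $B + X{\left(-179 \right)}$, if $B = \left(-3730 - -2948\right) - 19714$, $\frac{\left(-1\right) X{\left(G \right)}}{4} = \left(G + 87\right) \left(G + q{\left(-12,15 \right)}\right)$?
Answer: $- \frac{1295888}{15} \approx -86393.0$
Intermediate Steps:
$X{\left(G \right)} = - 4 \left(87 + G\right) \left(- \frac{1}{15} + G\right)$ ($X{\left(G \right)} = - 4 \left(G + 87\right) \left(G + \frac{1}{-3 - 12}\right) = - 4 \left(87 + G\right) \left(G + \frac{1}{-15}\right) = - 4 \left(87 + G\right) \left(G - \frac{1}{15}\right) = - 4 \left(87 + G\right) \left(- \frac{1}{15} + G\right)$)
$B = -20496$ ($B = \left(-3730 + 2948\right) - 19714 = -782 - 19714 = -20496$)
$B + X{\left(-179 \right)} = -20496 - \left(- \frac{934012}{15} + 128164\right) = -20496 + \left(\frac{116}{5} - 128164 + \frac{933664}{15}\right) = -20496 - \frac{988448}{15} = - \frac{1295888}{15}$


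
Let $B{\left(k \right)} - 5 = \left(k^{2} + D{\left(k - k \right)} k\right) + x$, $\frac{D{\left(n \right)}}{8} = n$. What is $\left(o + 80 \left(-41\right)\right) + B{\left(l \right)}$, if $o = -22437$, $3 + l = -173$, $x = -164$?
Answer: $5100$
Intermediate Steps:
$D{\left(n \right)} = 8 n$
$l = -176$ ($l = -3 - 173 = -176$)
$B{\left(k \right)} = -159 + k^{2}$ ($B{\left(k \right)} = 5 - \left(164 - k^{2} - 8 \left(k - k\right) k\right) = 5 - \left(164 - k^{2} - 8 \cdot 0 k\right) = 5 + \left(\left(k^{2} + 0 k\right) - 164\right) = 5 + \left(\left(k^{2} + 0\right) - 164\right) = 5 + \left(k^{2} - 164\right) = 5 + \left(-164 + k^{2}\right) = -159 + k^{2}$)
$\left(o + 80 \left(-41\right)\right) + B{\left(l \right)} = \left(-22437 + 80 \left(-41\right)\right) - \left(159 - \left(-176\right)^{2}\right) = \left(-22437 - 3280\right) + \left(-159 + 30976\right) = -25717 + 30817 = 5100$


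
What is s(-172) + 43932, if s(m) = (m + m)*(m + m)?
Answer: 162268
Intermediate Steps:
s(m) = 4*m² (s(m) = (2*m)*(2*m) = 4*m²)
s(-172) + 43932 = 4*(-172)² + 43932 = 4*29584 + 43932 = 118336 + 43932 = 162268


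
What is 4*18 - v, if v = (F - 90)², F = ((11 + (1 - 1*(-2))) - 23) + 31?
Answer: -4552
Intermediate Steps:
F = 22 (F = ((11 + (1 + 2)) - 23) + 31 = ((11 + 3) - 23) + 31 = (14 - 23) + 31 = -9 + 31 = 22)
v = 4624 (v = (22 - 90)² = (-68)² = 4624)
4*18 - v = 4*18 - 1*4624 = 72 - 4624 = -4552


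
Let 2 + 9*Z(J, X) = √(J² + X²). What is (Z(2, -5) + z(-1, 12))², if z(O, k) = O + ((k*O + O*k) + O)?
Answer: (236 - √29)²/81 ≈ 656.58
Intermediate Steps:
z(O, k) = 2*O + 2*O*k (z(O, k) = O + ((O*k + O*k) + O) = O + (2*O*k + O) = O + (O + 2*O*k) = 2*O + 2*O*k)
Z(J, X) = -2/9 + √(J² + X²)/9
(Z(2, -5) + z(-1, 12))² = ((-2/9 + √(2² + (-5)²)/9) + 2*(-1)*(1 + 12))² = ((-2/9 + √(4 + 25)/9) + 2*(-1)*13)² = ((-2/9 + √29/9) - 26)² = (-236/9 + √29/9)²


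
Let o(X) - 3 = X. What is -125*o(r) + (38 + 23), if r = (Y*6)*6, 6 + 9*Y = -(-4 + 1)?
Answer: 1186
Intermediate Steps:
Y = -1/3 (Y = -2/3 + (-(-4 + 1))/9 = -2/3 + (-1*(-3))/9 = -2/3 + (1/9)*3 = -2/3 + 1/3 = -1/3 ≈ -0.33333)
r = -12 (r = -1/3*6*6 = -2*6 = -12)
o(X) = 3 + X
-125*o(r) + (38 + 23) = -125*(3 - 12) + (38 + 23) = -125*(-9) + 61 = 1125 + 61 = 1186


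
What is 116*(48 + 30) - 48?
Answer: 9000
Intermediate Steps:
116*(48 + 30) - 48 = 116*78 - 48 = 9048 - 48 = 9000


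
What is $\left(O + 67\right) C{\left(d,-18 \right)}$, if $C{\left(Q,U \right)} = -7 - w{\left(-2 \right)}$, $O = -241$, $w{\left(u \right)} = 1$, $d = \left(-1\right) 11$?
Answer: $1392$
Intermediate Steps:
$d = -11$
$C{\left(Q,U \right)} = -8$ ($C{\left(Q,U \right)} = -7 - 1 = -8$)
$\left(O + 67\right) C{\left(d,-18 \right)} = \left(-241 + 67\right) \left(-8\right) = \left(-174\right) \left(-8\right) = 1392$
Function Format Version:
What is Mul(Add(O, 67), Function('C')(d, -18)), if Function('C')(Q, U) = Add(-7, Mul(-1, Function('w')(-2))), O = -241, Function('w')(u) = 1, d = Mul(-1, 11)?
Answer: 1392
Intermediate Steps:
d = -11
Function('C')(Q, U) = -8 (Function('C')(Q, U) = Add(-7, Mul(-1, 1)) = Add(-7, -1) = -8)
Mul(Add(O, 67), Function('C')(d, -18)) = Mul(Add(-241, 67), -8) = Mul(-174, -8) = 1392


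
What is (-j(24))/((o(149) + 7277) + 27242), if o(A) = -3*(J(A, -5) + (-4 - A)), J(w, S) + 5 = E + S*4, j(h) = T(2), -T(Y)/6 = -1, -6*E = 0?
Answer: -6/35053 ≈ -0.00017117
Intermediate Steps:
E = 0 (E = -⅙*0 = 0)
T(Y) = 6 (T(Y) = -6*(-1) = 6)
j(h) = 6
J(w, S) = -5 + 4*S (J(w, S) = -5 + (0 + S*4) = -5 + (0 + 4*S) = -5 + 4*S)
o(A) = 87 + 3*A (o(A) = -3*((-5 + 4*(-5)) + (-4 - A)) = -3*((-5 - 20) + (-4 - A)) = -3*(-25 + (-4 - A)) = -3*(-29 - A) = 87 + 3*A)
(-j(24))/((o(149) + 7277) + 27242) = (-1*6)/(((87 + 3*149) + 7277) + 27242) = -6/(((87 + 447) + 7277) + 27242) = -6/((534 + 7277) + 27242) = -6/(7811 + 27242) = -6/35053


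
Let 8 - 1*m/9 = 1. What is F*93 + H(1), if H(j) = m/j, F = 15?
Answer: 1458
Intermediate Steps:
m = 63 (m = 72 - 9*1 = 72 - 9 = 63)
H(j) = 63/j
F*93 + H(1) = 15*93 + 63/1 = 1395 + 63*1 = 1395 + 63 = 1458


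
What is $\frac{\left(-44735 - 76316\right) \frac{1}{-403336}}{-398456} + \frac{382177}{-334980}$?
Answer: $- \frac{15355084128021803}{13458797063593920} \approx -1.1409$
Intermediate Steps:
$\frac{\left(-44735 - 76316\right) \frac{1}{-403336}}{-398456} + \frac{382177}{-334980} = \left(-44735 - 76316\right) \left(- \frac{1}{403336}\right) \left(- \frac{1}{398456}\right) + 382177 \left(- \frac{1}{334980}\right) = \left(-121051\right) \left(- \frac{1}{403336}\right) \left(- \frac{1}{398456}\right) - \frac{382177}{334980} = \frac{121051}{403336} \left(- \frac{1}{398456}\right) - \frac{382177}{334980} = - \frac{121051}{160711649216} - \frac{382177}{334980} = - \frac{15355084128021803}{13458797063593920}$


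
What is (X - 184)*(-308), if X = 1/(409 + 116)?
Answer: 4250356/75 ≈ 56671.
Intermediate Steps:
X = 1/525 ≈ 0.0019048
(X - 184)*(-308) = (1/525 - 184)*(-308) = -96599/525*(-308) = 4250356/75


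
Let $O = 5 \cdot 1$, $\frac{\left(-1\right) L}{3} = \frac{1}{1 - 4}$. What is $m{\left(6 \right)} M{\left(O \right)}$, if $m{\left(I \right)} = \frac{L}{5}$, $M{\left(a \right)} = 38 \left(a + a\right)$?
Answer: $76$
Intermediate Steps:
$L = 1$ ($L = - \frac{3}{1 - 4} = - \frac{3}{-3} = \left(-3\right) \left(- \frac{1}{3}\right) = 1$)
$O = 5$
$M{\left(a \right)} = 76 a$ ($M{\left(a \right)} = 38 \cdot 2 a = 76 a$)
$m{\left(I \right)} = \frac{1}{5}$ ($m{\left(I \right)} = 1 \cdot \frac{1}{5} = \frac{1}{5}$)
$m{\left(6 \right)} M{\left(O \right)} = \frac{76 \cdot 5}{5} = \frac{1}{5} \cdot 380 = 76$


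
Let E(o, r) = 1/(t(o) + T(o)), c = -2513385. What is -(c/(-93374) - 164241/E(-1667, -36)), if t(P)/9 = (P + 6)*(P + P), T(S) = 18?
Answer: 764337977062620471/93374 ≈ 8.1858e+12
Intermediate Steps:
t(P) = 18*P*(6 + P) (t(P) = 9*((P + 6)*(P + P)) = 9*((6 + P)*(2*P)) = 9*(2*P*(6 + P)) = 18*P*(6 + P))
E(o, r) = 1/(18 + 18*o*(6 + o)) (E(o, r) = 1/(18*o*(6 + o) + 18) = 1/(18 + 18*o*(6 + o)))
-(c/(-93374) - 164241/E(-1667, -36)) = -(-2513385/(-93374) - (2956338 - 4928215446*(6 - 1667))) = -(-2513385*(-1/93374) - 164241/(1/(18*(1 - 1667*(-1661))))) = -(2513385/93374 - 164241/(1/(18*(1 + 2768887)))) = -(2513385/93374 - 164241/((1/18)/2768888)) = -(2513385/93374 - 164241/((1/18)*(1/2768888))) = -(2513385/93374 - 164241/1/49839984) = -(2513385/93374 - 164241*49839984) = -(2513385/93374 - 8185768812144) = -1*(-764337977062620471/93374) = 764337977062620471/93374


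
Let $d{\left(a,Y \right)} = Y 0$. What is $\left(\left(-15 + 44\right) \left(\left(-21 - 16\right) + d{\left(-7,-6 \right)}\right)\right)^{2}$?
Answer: $1151329$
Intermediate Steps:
$d{\left(a,Y \right)} = 0$
$\left(\left(-15 + 44\right) \left(\left(-21 - 16\right) + d{\left(-7,-6 \right)}\right)\right)^{2} = \left(\left(-15 + 44\right) \left(\left(-21 - 16\right) + 0\right)\right)^{2} = \left(29 \left(-37 + 0\right)\right)^{2} = \left(29 \left(-37\right)\right)^{2} = \left(-1073\right)^{2} = 1151329$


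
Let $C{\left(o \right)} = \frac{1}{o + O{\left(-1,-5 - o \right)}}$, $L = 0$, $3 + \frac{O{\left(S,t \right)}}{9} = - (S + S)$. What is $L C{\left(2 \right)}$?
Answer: $0$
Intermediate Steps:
$O{\left(S,t \right)} = -27 - 18 S$ ($O{\left(S,t \right)} = -27 + 9 \left(- (S + S)\right) = -27 + 9 \left(- 2 S\right) = -27 - 18 S$)
$C{\left(o \right)} = \frac{1}{-9 + o}$ ($C{\left(o \right)} = \frac{1}{o - 9} = \frac{1}{-9 + o}$)
$L C{\left(2 \right)} = \frac{0}{-9 + 2} = \frac{0}{-7} = 0 \left(- \frac{1}{7}\right) = 0$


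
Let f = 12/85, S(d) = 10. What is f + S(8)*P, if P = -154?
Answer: -130888/85 ≈ -1539.9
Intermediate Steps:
f = 12/85 (f = 12*(1/85) = 12/85 ≈ 0.14118)
f + S(8)*P = 12/85 + 10*(-154) = 12/85 - 1540 = -130888/85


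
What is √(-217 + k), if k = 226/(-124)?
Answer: I*√841154/62 ≈ 14.793*I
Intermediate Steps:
k = -113/62 (k = 226*(-1/124) = -113/62 ≈ -1.8226)
√(-217 + k) = √(-217 - 113/62) = √(-13567/62) = I*√841154/62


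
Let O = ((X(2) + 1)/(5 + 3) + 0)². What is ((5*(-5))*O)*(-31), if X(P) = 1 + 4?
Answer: 6975/16 ≈ 435.94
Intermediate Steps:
X(P) = 5
O = 9/16 (O = ((5 + 1)/(5 + 3) + 0)² = (6/8 + 0)² = (6*(⅛) + 0)² = (¾ + 0)² = (¾)² = 9/16 ≈ 0.56250)
((5*(-5))*O)*(-31) = ((5*(-5))*(9/16))*(-31) = -25*9/16*(-31) = -225/16*(-31) = 6975/16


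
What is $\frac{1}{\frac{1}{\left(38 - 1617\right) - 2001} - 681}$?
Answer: $- \frac{3580}{2437981} \approx -0.0014684$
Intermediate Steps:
$\frac{1}{\frac{1}{\left(38 - 1617\right) - 2001} - 681} = \frac{1}{\frac{1}{-1579 - 2001} - 681} = \frac{1}{\frac{1}{-3580} - 681} = \frac{1}{- \frac{1}{3580} - 681} = \frac{1}{- \frac{2437981}{3580}} = - \frac{3580}{2437981}$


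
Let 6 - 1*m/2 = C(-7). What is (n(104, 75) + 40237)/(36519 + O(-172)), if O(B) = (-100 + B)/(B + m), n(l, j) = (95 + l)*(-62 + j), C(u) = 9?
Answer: 3811336/3250327 ≈ 1.1726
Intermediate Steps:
m = -6 (m = 12 - 2*9 = 12 - 18 = -6)
n(l, j) = (-62 + j)*(95 + l)
O(B) = (-100 + B)/(-6 + B) (O(B) = (-100 + B)/(B - 6) = (-100 + B)/(-6 + B))
(n(104, 75) + 40237)/(36519 + O(-172)) = ((-5890 - 62*104 + 95*75 + 75*104) + 40237)/(36519 + (-100 - 172)/(-6 - 172)) = ((-5890 - 6448 + 7125 + 7800) + 40237)/(36519 - 272/(-178)) = (2587 + 40237)/(36519 - 1/178*(-272)) = 42824/(36519 + 136/89) = 42824/(3250327/89) = 42824*(89/3250327) = 3811336/3250327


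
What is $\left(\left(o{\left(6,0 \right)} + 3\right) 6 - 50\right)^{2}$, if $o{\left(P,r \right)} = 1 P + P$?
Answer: $1600$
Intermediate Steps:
$o{\left(P,r \right)} = 2 P$ ($o{\left(P,r \right)} = P + P = 2 P$)
$\left(\left(o{\left(6,0 \right)} + 3\right) 6 - 50\right)^{2} = \left(\left(2 \cdot 6 + 3\right) 6 - 50\right)^{2} = \left(\left(12 + 3\right) 6 - 50\right)^{2} = \left(15 \cdot 6 - 50\right)^{2} = \left(90 - 50\right)^{2} = 40^{2} = 1600$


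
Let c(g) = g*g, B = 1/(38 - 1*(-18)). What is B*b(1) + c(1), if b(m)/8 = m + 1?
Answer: 9/7 ≈ 1.2857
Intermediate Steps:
b(m) = 8 + 8*m (b(m) = 8*(m + 1) = 8*(1 + m) = 8 + 8*m)
B = 1/56 (B = 1/(38 + 18) = 1/56 ≈ 0.017857)
c(g) = g**2
B*b(1) + c(1) = (8 + 8*1)/56 + 1**2 = (8 + 8)/56 + 1 = (1/56)*16 + 1 = 2/7 + 1 = 9/7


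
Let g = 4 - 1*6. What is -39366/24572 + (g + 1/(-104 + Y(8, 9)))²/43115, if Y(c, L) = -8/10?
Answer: -116500253424273/72722948666320 ≈ -1.6020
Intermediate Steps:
Y(c, L) = -⅘ (Y(c, L) = -8*⅒ = -⅘)
g = -2 (g = 4 - 6 = -2)
-39366/24572 + (g + 1/(-104 + Y(8, 9)))²/43115 = -39366/24572 + (-2 + 1/(-104 - ⅘))²/43115 = -39366*1/24572 + (-2 + 1/(-524/5))²*(1/43115) = -19683/12286 + (-2 - 5/524)²*(1/43115) = -19683/12286 + (-1053/524)²*(1/43115) = -19683/12286 + (1108809/274576)*(1/43115) = -19683/12286 + 1108809/11838344240 = -116500253424273/72722948666320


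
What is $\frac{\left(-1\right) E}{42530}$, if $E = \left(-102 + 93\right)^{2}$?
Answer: $- \frac{81}{42530} \approx -0.0019045$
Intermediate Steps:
$E = 81$ ($E = \left(-9\right)^{2} = 81$)
$\frac{\left(-1\right) E}{42530} = \frac{\left(-1\right) 81}{42530} = \left(-81\right) \frac{1}{42530} = - \frac{81}{42530}$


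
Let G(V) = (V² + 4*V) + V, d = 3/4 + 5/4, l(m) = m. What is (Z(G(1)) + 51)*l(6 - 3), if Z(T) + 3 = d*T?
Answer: 180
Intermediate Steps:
d = 2 (d = 3*(¼) + 5*(¼) = ¾ + 5/4 = 2)
G(V) = V² + 5*V
Z(T) = -3 + 2*T
(Z(G(1)) + 51)*l(6 - 3) = ((-3 + 2*(1*(5 + 1))) + 51)*(6 - 3) = ((-3 + 2*(1*6)) + 51)*3 = ((-3 + 2*6) + 51)*3 = ((-3 + 12) + 51)*3 = (9 + 51)*3 = 60*3 = 180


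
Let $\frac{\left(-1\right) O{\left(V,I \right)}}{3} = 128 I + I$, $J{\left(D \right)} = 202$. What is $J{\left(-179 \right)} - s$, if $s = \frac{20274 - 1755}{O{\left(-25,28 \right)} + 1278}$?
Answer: $\frac{649745}{3186} \approx 203.94$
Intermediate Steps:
$O{\left(V,I \right)} = - 387 I$ ($O{\left(V,I \right)} = - 3 \left(128 I + I\right) = - 3 \cdot 129 I = - 387 I$)
$s = - \frac{6173}{3186}$ ($s = \frac{20274 - 1755}{\left(-387\right) 28 + 1278} = \frac{18519}{-10836 + 1278} = \frac{18519}{-9558} = 18519 \left(- \frac{1}{9558}\right) = - \frac{6173}{3186} \approx -1.9375$)
$J{\left(-179 \right)} - s = 202 - - \frac{6173}{3186} = 202 + \frac{6173}{3186} = \frac{649745}{3186}$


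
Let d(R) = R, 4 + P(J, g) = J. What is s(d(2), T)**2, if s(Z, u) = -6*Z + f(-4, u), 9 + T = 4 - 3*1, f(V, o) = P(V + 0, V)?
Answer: 400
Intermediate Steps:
P(J, g) = -4 + J
f(V, o) = -4 + V (f(V, o) = -4 + (V + 0) = -4 + V)
T = -8 (T = -9 + (4 - 3*1) = -9 + (4 - 3) = -9 + 1 = -8)
s(Z, u) = -8 - 6*Z (s(Z, u) = -6*Z + (-4 - 4) = -6*Z - 8 = -8 - 6*Z)
s(d(2), T)**2 = (-8 - 6*2)**2 = (-8 - 12)**2 = (-20)**2 = 400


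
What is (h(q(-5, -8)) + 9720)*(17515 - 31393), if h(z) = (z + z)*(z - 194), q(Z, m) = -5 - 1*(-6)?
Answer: -129537252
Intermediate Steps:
q(Z, m) = 1 (q(Z, m) = -5 + 6 = 1)
h(z) = 2*z*(-194 + z) (h(z) = (2*z)*(-194 + z) = 2*z*(-194 + z))
(h(q(-5, -8)) + 9720)*(17515 - 31393) = (2*1*(-194 + 1) + 9720)*(17515 - 31393) = (2*1*(-193) + 9720)*(-13878) = (-386 + 9720)*(-13878) = 9334*(-13878) = -129537252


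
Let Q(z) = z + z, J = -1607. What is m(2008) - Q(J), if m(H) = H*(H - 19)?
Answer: 3997126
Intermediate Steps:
m(H) = H*(-19 + H)
Q(z) = 2*z
m(2008) - Q(J) = 2008*(-19 + 2008) - 2*(-1607) = 2008*1989 - 1*(-3214) = 3993912 + 3214 = 3997126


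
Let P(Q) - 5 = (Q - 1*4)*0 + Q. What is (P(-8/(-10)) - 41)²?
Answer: 30976/25 ≈ 1239.0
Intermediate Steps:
P(Q) = 5 + Q (P(Q) = 5 + ((Q - 1*4)*0 + Q) = 5 + ((Q - 4)*0 + Q) = 5 + ((-4 + Q)*0 + Q) = 5 + (0 + Q) = 5 + Q)
(P(-8/(-10)) - 41)² = ((5 - 8/(-10)) - 41)² = ((5 - 8*(-⅒)) - 41)² = ((5 + ⅘) - 41)² = (29/5 - 41)² = (-176/5)² = 30976/25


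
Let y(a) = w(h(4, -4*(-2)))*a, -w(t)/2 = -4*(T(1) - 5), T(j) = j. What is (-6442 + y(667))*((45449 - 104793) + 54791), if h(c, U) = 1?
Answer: 126509658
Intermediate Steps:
w(t) = -32 (w(t) = -(-8)*(1 - 5) = -(-8)*(-4) = -2*16 = -32)
y(a) = -32*a
(-6442 + y(667))*((45449 - 104793) + 54791) = (-6442 - 32*667)*((45449 - 104793) + 54791) = (-6442 - 21344)*(-59344 + 54791) = -27786*(-4553) = 126509658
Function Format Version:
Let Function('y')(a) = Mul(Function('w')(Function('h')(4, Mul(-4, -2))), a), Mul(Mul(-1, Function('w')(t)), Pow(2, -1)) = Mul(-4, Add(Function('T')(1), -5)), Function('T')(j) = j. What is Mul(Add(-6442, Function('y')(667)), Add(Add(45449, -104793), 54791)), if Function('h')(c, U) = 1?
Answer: 126509658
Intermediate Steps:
Function('w')(t) = -32 (Function('w')(t) = Mul(-2, Mul(-4, Add(1, -5))) = Mul(-2, Mul(-4, -4)) = Mul(-2, 16) = -32)
Function('y')(a) = Mul(-32, a)
Mul(Add(-6442, Function('y')(667)), Add(Add(45449, -104793), 54791)) = Mul(Add(-6442, Mul(-32, 667)), Add(Add(45449, -104793), 54791)) = Mul(Add(-6442, -21344), Add(-59344, 54791)) = Mul(-27786, -4553) = 126509658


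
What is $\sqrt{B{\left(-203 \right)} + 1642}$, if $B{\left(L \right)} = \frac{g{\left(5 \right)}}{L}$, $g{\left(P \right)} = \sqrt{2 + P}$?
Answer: $\frac{\sqrt{67665178 - 203 \sqrt{7}}}{203} \approx 40.521$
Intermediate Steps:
$B{\left(L \right)} = \frac{\sqrt{7}}{L}$ ($B{\left(L \right)} = \frac{\sqrt{2 + 5}}{L} = \frac{\sqrt{7}}{L}$)
$\sqrt{B{\left(-203 \right)} + 1642} = \sqrt{\frac{\sqrt{7}}{-203} + 1642} = \sqrt{\sqrt{7} \left(- \frac{1}{203}\right) + 1642} = \sqrt{- \frac{\sqrt{7}}{203} + 1642} = \sqrt{1642 - \frac{\sqrt{7}}{203}}$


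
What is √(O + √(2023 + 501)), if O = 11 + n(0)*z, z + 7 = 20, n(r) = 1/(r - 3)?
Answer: √(60 + 18*√631)/3 ≈ 7.5436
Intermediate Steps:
n(r) = 1/(-3 + r)
z = 13 (z = -7 + 20 = 13)
O = 20/3 (O = 11 + 13/(-3 + 0) = 11 + 13/(-3) = 11 - ⅓*13 = 11 - 13/3 = 20/3 ≈ 6.6667)
√(O + √(2023 + 501)) = √(20/3 + √(2023 + 501)) = √(20/3 + √2524) = √(20/3 + 2*√631)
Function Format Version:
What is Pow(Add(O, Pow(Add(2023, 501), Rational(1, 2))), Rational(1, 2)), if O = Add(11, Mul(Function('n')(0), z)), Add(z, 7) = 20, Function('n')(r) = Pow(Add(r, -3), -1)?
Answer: Mul(Rational(1, 3), Pow(Add(60, Mul(18, Pow(631, Rational(1, 2)))), Rational(1, 2))) ≈ 7.5436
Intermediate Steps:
Function('n')(r) = Pow(Add(-3, r), -1)
z = 13 (z = Add(-7, 20) = 13)
O = Rational(20, 3) (O = Add(11, Mul(Pow(Add(-3, 0), -1), 13)) = Add(11, Mul(Pow(-3, -1), 13)) = Add(11, Mul(Rational(-1, 3), 13)) = Add(11, Rational(-13, 3)) = Rational(20, 3) ≈ 6.6667)
Pow(Add(O, Pow(Add(2023, 501), Rational(1, 2))), Rational(1, 2)) = Pow(Add(Rational(20, 3), Pow(Add(2023, 501), Rational(1, 2))), Rational(1, 2)) = Pow(Add(Rational(20, 3), Pow(2524, Rational(1, 2))), Rational(1, 2)) = Pow(Add(Rational(20, 3), Mul(2, Pow(631, Rational(1, 2)))), Rational(1, 2))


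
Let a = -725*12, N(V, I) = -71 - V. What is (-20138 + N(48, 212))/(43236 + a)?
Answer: -20257/34536 ≈ -0.58655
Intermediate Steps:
a = -8700
(-20138 + N(48, 212))/(43236 + a) = (-20138 + (-71 - 1*48))/(43236 - 8700) = (-20138 + (-71 - 48))/34536 = (-20138 - 119)*(1/34536) = -20257*1/34536 = -20257/34536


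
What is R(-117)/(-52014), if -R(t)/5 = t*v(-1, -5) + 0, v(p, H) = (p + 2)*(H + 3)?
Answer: 195/8669 ≈ 0.022494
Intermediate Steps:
v(p, H) = (2 + p)*(3 + H)
R(t) = 10*t (R(t) = -5*(t*(6 + 2*(-5) + 3*(-1) - 5*(-1)) + 0) = -5*(t*(6 - 10 - 3 + 5) + 0) = -5*(t*(-2) + 0) = -5*(-2*t + 0) = -(-10)*t = 10*t)
R(-117)/(-52014) = (10*(-117))/(-52014) = -1170*(-1/52014) = 195/8669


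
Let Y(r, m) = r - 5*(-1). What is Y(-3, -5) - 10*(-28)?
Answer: 282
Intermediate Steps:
Y(r, m) = 5 + r (Y(r, m) = r + 5 = 5 + r)
Y(-3, -5) - 10*(-28) = (5 - 3) - 10*(-28) = 2 + 280 = 282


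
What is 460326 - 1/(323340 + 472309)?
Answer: 366257921573/795649 ≈ 4.6033e+5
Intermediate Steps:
460326 - 1/(323340 + 472309) = 460326 - 1/795649 = 366257921573/795649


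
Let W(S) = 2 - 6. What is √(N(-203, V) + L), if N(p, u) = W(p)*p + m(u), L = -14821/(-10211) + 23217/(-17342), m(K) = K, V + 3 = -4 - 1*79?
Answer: √22768737468166387334/177079162 ≈ 26.946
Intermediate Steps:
W(S) = -4
V = -86 (V = -3 + (-4 - 1*79) = -3 + (-4 - 79) = -3 - 83 = -86)
L = 19956995/177079162 (L = -14821*(-1/10211) + 23217*(-1/17342) = 14821/10211 - 23217/17342 = 19956995/177079162 ≈ 0.11270)
N(p, u) = u - 4*p (N(p, u) = -4*p + u = u - 4*p)
√(N(-203, V) + L) = √((-86 - 4*(-203)) + 19956995/177079162) = √((-86 + 812) + 19956995/177079162) = √(726 + 19956995/177079162) = √(128579428607/177079162) = √22768737468166387334/177079162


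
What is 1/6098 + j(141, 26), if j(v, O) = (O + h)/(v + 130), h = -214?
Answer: -1146153/1652558 ≈ -0.69356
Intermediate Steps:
j(v, O) = (-214 + O)/(130 + v) (j(v, O) = (O - 214)/(v + 130) = (-214 + O)/(130 + v))
1/6098 + j(141, 26) = 1/6098 + (-214 + 26)/(130 + 141) = 1/6098 - 188/271 = -1146153/1652558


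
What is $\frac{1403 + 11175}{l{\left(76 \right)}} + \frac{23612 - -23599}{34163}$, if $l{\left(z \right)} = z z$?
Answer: $\frac{18484025}{5192776} \approx 3.5596$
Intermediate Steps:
$l{\left(z \right)} = z^{2}$
$\frac{1403 + 11175}{l{\left(76 \right)}} + \frac{23612 - -23599}{34163} = \frac{1403 + 11175}{76^{2}} + \frac{23612 - -23599}{34163} = \frac{12578}{5776} + \left(23612 + 23599\right) \frac{1}{34163} = 12578 \cdot \frac{1}{5776} + 47211 \cdot \frac{1}{34163} = \frac{331}{152} + \frac{47211}{34163} = \frac{18484025}{5192776}$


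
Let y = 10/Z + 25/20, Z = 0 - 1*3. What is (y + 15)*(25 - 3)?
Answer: 1705/6 ≈ 284.17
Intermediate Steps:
Z = -3 (Z = 0 - 3 = -3)
y = -25/12 (y = 10/(-3) + 25/20 = 10*(-⅓) + 25*(1/20) = -10/3 + 5/4 = -25/12 ≈ -2.0833)
(y + 15)*(25 - 3) = (-25/12 + 15)*(25 - 3) = (155/12)*22 = 1705/6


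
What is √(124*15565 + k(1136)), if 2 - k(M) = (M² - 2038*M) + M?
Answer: √2953598 ≈ 1718.6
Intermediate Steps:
k(M) = 2 - M² + 2037*M (k(M) = 2 - ((M² - 2038*M) + M) = 2 - (M² - 2037*M) = 2 + (-M² + 2037*M) = 2 - M² + 2037*M)
√(124*15565 + k(1136)) = √(124*15565 + (2 - 1*1136² + 2037*1136)) = √(1930060 + (2 - 1*1290496 + 2314032)) = √(1930060 + (2 - 1290496 + 2314032)) = √(1930060 + 1023538) = √2953598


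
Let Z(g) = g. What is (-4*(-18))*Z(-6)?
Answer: -432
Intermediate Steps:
(-4*(-18))*Z(-6) = -4*(-18)*(-6) = 72*(-6) = -432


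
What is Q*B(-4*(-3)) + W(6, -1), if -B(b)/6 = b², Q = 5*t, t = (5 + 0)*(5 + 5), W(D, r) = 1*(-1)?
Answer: -216001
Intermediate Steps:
W(D, r) = -1
t = 50 (t = 5*10 = 50)
Q = 250 (Q = 5*50 = 250)
B(b) = -6*b²
Q*B(-4*(-3)) + W(6, -1) = 250*(-6*(-4*(-3))²) - 1 = 250*(-6*12²) - 1 = 250*(-6*144) - 1 = 250*(-864) - 1 = -216000 - 1 = -216001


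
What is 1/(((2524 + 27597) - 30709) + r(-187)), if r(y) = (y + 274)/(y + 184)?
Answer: -1/617 ≈ -0.0016207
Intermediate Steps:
r(y) = (274 + y)/(184 + y)
1/(((2524 + 27597) - 30709) + r(-187)) = 1/(((2524 + 27597) - 30709) + (274 - 187)/(184 - 187)) = 1/((30121 - 30709) + 87/(-3)) = 1/(-588 - 1/3*87) = 1/(-588 - 29) = 1/(-617) = -1/617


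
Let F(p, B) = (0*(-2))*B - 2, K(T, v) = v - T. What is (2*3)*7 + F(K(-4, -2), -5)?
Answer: 40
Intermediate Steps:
F(p, B) = -2 (F(p, B) = 0*B - 2 = 0 - 2 = -2)
(2*3)*7 + F(K(-4, -2), -5) = (2*3)*7 - 2 = 6*7 - 2 = 42 - 2 = 40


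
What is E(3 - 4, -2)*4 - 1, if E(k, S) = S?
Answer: -9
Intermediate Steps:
E(3 - 4, -2)*4 - 1 = -2*4 - 1 = -8 - 1 = -9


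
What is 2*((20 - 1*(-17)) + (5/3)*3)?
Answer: 84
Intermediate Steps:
2*((20 - 1*(-17)) + (5/3)*3) = 2*((20 + 17) + (5*(1/3))*3) = 2*(37 + (5/3)*3) = 2*(37 + 5) = 2*42 = 84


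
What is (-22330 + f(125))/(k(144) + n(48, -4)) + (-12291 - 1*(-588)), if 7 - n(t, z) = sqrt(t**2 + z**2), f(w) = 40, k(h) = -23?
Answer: -510659/43 + 3715*sqrt(145)/86 ≈ -11356.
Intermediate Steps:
n(t, z) = 7 - sqrt(t**2 + z**2)
(-22330 + f(125))/(k(144) + n(48, -4)) + (-12291 - 1*(-588)) = (-22330 + 40)/(-23 + (7 - sqrt(48**2 + (-4)**2))) + (-12291 - 1*(-588)) = -22290/(-23 + (7 - sqrt(2304 + 16))) + (-12291 + 588) = -22290/(-23 + (7 - sqrt(2320))) - 11703 = -22290/(-23 + (7 - 4*sqrt(145))) - 11703 = -22290/(-16 - 4*sqrt(145)) - 11703 = -11703 - 22290/(-16 - 4*sqrt(145))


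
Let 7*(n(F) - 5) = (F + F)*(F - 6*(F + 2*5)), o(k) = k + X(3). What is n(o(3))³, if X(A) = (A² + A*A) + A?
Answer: -637166045125/343 ≈ -1.8576e+9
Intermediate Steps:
X(A) = A + 2*A² (X(A) = (A² + A²) + A = 2*A² + A = A + 2*A²)
o(k) = 21 + k (o(k) = k + 3*(1 + 2*3) = k + 3*(1 + 6) = k + 3*7 = k + 21 = 21 + k)
n(F) = 5 + 2*F*(-60 - 5*F)/7 (n(F) = 5 + ((F + F)*(F - 6*(F + 2*5)))/7 = 5 + ((2*F)*(F - 6*(F + 10)))/7 = 5 + ((2*F)*(F - 6*(10 + F)))/7 = 5 + ((2*F)*(F + (-60 - 6*F)))/7 = 5 + ((2*F)*(-60 - 5*F))/7 = 5 + (2*F*(-60 - 5*F))/7 = 5 + 2*F*(-60 - 5*F)/7)
n(o(3))³ = (5 - 120*(21 + 3)/7 - 10*(21 + 3)²/7)³ = (5 - 120/7*24 - 10/7*24²)³ = (5 - 2880/7 - 10/7*576)³ = (5 - 2880/7 - 5760/7)³ = (-8605/7)³ = -637166045125/343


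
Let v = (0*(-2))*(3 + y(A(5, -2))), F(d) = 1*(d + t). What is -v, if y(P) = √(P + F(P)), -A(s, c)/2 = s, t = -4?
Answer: 0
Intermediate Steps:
A(s, c) = -2*s
F(d) = -4 + d (F(d) = 1*(d - 4) = 1*(-4 + d) = -4 + d)
y(P) = √(-4 + 2*P) (y(P) = √(P + (-4 + P)) = √(-4 + 2*P))
v = 0 (v = (0*(-2))*(3 + √(-4 + 2*(-2*5))) = 0*(3 + √(-4 + 2*(-10))) = 0*(3 + √(-4 - 20)) = 0*(3 + √(-24)) = 0*(3 + 2*I*√6) = 0)
-v = -1*0 = 0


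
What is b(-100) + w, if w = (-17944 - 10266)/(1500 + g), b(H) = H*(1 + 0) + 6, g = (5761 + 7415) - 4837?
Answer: -953076/9839 ≈ -96.867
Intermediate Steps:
g = 8339 (g = 13176 - 4837 = 8339)
b(H) = 6 + H (b(H) = H*1 + 6 = H + 6 = 6 + H)
w = -28210/9839 (w = (-17944 - 10266)/(1500 + 8339) = -28210/9839 ≈ -2.8672)
b(-100) + w = (6 - 100) - 28210/9839 = -94 - 28210/9839 = -953076/9839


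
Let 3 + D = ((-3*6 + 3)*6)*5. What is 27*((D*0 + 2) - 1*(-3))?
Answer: 135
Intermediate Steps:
D = -453 (D = -3 + ((-3*6 + 3)*6)*5 = -3 + ((-18 + 3)*6)*5 = -3 - 15*6*5 = -3 - 90*5 = -3 - 450 = -453)
27*((D*0 + 2) - 1*(-3)) = 27*((-453*0 + 2) - 1*(-3)) = 27*((0 + 2) + 3) = 27*(2 + 3) = 27*5 = 135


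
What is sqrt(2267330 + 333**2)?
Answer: sqrt(2378219) ≈ 1542.1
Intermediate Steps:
sqrt(2267330 + 333**2) = sqrt(2267330 + 110889) = sqrt(2378219)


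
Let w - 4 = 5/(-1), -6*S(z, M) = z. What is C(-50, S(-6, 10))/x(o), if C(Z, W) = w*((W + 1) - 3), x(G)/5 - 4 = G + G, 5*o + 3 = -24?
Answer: -1/34 ≈ -0.029412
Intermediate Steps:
S(z, M) = -z/6
o = -27/5 (o = -⅗ + (⅕)*(-24) = -⅗ - 24/5 = -27/5 ≈ -5.4000)
w = -1 (w = 4 + 5/(-1) = 4 + 5*(-1) = 4 - 5 = -1)
x(G) = 20 + 10*G (x(G) = 20 + 5*(G + G) = 20 + 5*(2*G) = 20 + 10*G)
C(Z, W) = 2 - W (C(Z, W) = -((W + 1) - 3) = -((1 + W) - 3) = -(-2 + W) = 2 - W)
C(-50, S(-6, 10))/x(o) = (2 - (-1)*(-6)/6)/(20 + 10*(-27/5)) = (2 - 1*1)/(20 - 54) = (2 - 1)/(-34) = 1*(-1/34) = -1/34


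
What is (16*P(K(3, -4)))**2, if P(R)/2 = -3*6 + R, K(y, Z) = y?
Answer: 230400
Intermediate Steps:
P(R) = -36 + 2*R (P(R) = 2*(-3*6 + R) = 2*(-18 + R) = -36 + 2*R)
(16*P(K(3, -4)))**2 = (16*(-36 + 2*3))**2 = (16*(-36 + 6))**2 = (16*(-30))**2 = (-480)**2 = 230400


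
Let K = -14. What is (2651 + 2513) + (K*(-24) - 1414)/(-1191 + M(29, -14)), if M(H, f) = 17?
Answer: 3031807/587 ≈ 5164.9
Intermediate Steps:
(2651 + 2513) + (K*(-24) - 1414)/(-1191 + M(29, -14)) = (2651 + 2513) + (-14*(-24) - 1414)/(-1191 + 17) = 5164 + (336 - 1414)/(-1174) = 5164 - 1078*(-1/1174) = 5164 + 539/587 = 3031807/587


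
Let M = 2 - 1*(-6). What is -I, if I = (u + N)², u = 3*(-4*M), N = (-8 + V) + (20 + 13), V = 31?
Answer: -1600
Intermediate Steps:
N = 56 (N = (-8 + 31) + (20 + 13) = 23 + 33 = 56)
M = 8 (M = 2 + 6 = 8)
u = -96 (u = 3*(-4*8) = 3*(-32) = -96)
I = 1600 (I = (-96 + 56)² = (-40)² = 1600)
-I = -1*1600 = -1600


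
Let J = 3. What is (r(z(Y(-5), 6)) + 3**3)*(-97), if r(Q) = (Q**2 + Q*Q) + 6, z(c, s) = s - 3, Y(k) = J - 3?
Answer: -4947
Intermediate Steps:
Y(k) = 0 (Y(k) = 3 - 3 = 0)
z(c, s) = -3 + s
r(Q) = 6 + 2*Q**2 (r(Q) = (Q**2 + Q**2) + 6 = 2*Q**2 + 6 = 6 + 2*Q**2)
(r(z(Y(-5), 6)) + 3**3)*(-97) = ((6 + 2*(-3 + 6)**2) + 3**3)*(-97) = ((6 + 2*3**2) + 27)*(-97) = ((6 + 2*9) + 27)*(-97) = ((6 + 18) + 27)*(-97) = (24 + 27)*(-97) = 51*(-97) = -4947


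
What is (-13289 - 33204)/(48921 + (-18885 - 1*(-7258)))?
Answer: -46493/37294 ≈ -1.2467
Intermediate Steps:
(-13289 - 33204)/(48921 + (-18885 - 1*(-7258))) = -46493/(48921 + (-18885 + 7258)) = -46493/(48921 - 11627) = -46493/37294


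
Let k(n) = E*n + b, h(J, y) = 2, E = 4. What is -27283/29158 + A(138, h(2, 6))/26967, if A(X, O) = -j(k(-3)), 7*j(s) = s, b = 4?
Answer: -5149951363/5504126502 ≈ -0.93565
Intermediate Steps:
k(n) = 4 + 4*n (k(n) = 4*n + 4 = 4 + 4*n)
j(s) = s/7
A(X, O) = 8/7 (A(X, O) = -(4 + 4*(-3))/7 = -(4 - 12)/7 = -(-8)/7 = -1*(-8/7) = 8/7)
-27283/29158 + A(138, h(2, 6))/26967 = -27283/29158 + (8/7)/26967 = -27283*1/29158 + (8/7)*(1/26967) = -27283/29158 + 8/188769 = -5149951363/5504126502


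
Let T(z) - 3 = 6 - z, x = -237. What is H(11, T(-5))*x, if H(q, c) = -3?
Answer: 711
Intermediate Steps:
T(z) = 9 - z (T(z) = 3 + (6 - z) = 9 - z)
H(11, T(-5))*x = -3*(-237) = 711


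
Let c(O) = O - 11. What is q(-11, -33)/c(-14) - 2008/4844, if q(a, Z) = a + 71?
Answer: -17042/6055 ≈ -2.8145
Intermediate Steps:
c(O) = -11 + O
q(a, Z) = 71 + a
q(-11, -33)/c(-14) - 2008/4844 = (71 - 11)/(-11 - 14) - 2008/4844 = 60/(-25) - 2008*1/4844 = 60*(-1/25) - 502/1211 = -12/5 - 502/1211 = -17042/6055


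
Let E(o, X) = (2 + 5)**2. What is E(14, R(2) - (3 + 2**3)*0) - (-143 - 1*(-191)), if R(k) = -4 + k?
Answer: 1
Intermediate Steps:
E(o, X) = 49 (E(o, X) = 7**2 = 49)
E(14, R(2) - (3 + 2**3)*0) - (-143 - 1*(-191)) = 49 - (-143 - 1*(-191)) = 49 - (-143 + 191) = 49 - 1*48 = 49 - 48 = 1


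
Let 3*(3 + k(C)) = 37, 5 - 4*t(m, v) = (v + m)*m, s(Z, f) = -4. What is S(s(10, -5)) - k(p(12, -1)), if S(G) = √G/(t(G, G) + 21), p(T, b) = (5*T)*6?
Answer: -28/3 + 8*I/57 ≈ -9.3333 + 0.14035*I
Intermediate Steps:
p(T, b) = 30*T
t(m, v) = 5/4 - m*(m + v)/4 (t(m, v) = 5/4 - (v + m)*m/4 = 5/4 - (m + v)*m/4 = 5/4 - m*(m + v)/4)
k(C) = 28/3 (k(C) = -3 + (⅓)*37 = -3 + 37/3 = 28/3)
S(G) = √G/(89/4 - G²/2) (S(G) = √G/((5/4 - G²/4 - G*G/4) + 21) = √G/((5/4 - G²/4 - G²/4) + 21) = √G/((5/4 - G²/2) + 21) = √G/(89/4 - G²/2))
S(s(10, -5)) - k(p(12, -1)) = -4*√(-4)/(-89 + 2*(-4)²) - 1*28/3 = -4*2*I/(-89 + 2*16) - 28/3 = -4*2*I/(-89 + 32) - 28/3 = -4*2*I/(-57) - 28/3 = -4*2*I*(-1/57) - 28/3 = 8*I/57 - 28/3 = -28/3 + 8*I/57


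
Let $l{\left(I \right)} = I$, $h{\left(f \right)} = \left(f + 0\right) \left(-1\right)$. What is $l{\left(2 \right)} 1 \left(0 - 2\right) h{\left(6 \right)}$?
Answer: $24$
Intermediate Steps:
$h{\left(f \right)} = - f$ ($h{\left(f \right)} = f \left(-1\right) = - f$)
$l{\left(2 \right)} 1 \left(0 - 2\right) h{\left(6 \right)} = 2 \cdot 1 \left(0 - 2\right) \left(\left(-1\right) 6\right) = 2 \cdot 1 \left(-2\right) \left(-6\right) = 2 \left(-2\right) \left(-6\right) = \left(-4\right) \left(-6\right) = 24$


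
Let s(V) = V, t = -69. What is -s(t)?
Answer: 69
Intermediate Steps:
-s(t) = -1*(-69) = 69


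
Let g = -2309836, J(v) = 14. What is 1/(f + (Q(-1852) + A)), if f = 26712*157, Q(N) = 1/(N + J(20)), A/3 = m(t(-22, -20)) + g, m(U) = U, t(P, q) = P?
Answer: -1838/5028382021 ≈ -3.6553e-7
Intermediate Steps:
A = -6929574 (A = 3*(-22 - 2309836) = 3*(-2309858) = -6929574)
Q(N) = 1/(14 + N) (Q(N) = 1/(N + 14) = 1/(14 + N))
f = 4193784
1/(f + (Q(-1852) + A)) = 1/(4193784 + (1/(14 - 1852) - 6929574)) = 1/(4193784 + (1/(-1838) - 6929574)) = 1/(4193784 + (-1/1838 - 6929574)) = 1/(4193784 - 12736557013/1838) = 1/(-5028382021/1838) = -1838/5028382021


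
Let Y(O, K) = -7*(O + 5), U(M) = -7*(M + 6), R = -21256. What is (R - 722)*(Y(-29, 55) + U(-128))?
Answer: -22461516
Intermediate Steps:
U(M) = -42 - 7*M (U(M) = -7*(6 + M) = -42 - 7*M)
Y(O, K) = -35 - 7*O (Y(O, K) = -7*(5 + O) = -35 - 7*O)
(R - 722)*(Y(-29, 55) + U(-128)) = (-21256 - 722)*((-35 - 7*(-29)) + (-42 - 7*(-128))) = -21978*((-35 + 203) + (-42 + 896)) = -21978*(168 + 854) = -21978*1022 = -22461516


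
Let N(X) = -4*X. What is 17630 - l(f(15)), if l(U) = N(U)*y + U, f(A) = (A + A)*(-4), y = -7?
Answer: 21110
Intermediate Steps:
f(A) = -8*A (f(A) = (2*A)*(-4) = -8*A)
l(U) = 29*U (l(U) = -4*U*(-7) + U = 28*U + U = 29*U)
17630 - l(f(15)) = 17630 - 29*(-8*15) = 17630 - 29*(-120) = 17630 - 1*(-3480) = 17630 + 3480 = 21110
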